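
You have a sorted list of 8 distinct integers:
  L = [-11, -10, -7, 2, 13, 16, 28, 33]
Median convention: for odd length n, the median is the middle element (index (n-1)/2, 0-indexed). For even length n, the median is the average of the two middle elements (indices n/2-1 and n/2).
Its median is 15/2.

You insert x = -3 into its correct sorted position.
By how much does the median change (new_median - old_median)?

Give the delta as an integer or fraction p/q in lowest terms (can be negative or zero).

Answer: -11/2

Derivation:
Old median = 15/2
After inserting x = -3: new sorted = [-11, -10, -7, -3, 2, 13, 16, 28, 33]
New median = 2
Delta = 2 - 15/2 = -11/2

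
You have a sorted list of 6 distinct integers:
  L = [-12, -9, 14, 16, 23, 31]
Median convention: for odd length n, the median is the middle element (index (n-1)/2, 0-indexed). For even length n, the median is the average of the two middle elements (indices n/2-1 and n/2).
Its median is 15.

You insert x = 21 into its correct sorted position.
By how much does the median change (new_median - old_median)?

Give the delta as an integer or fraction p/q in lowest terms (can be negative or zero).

Answer: 1

Derivation:
Old median = 15
After inserting x = 21: new sorted = [-12, -9, 14, 16, 21, 23, 31]
New median = 16
Delta = 16 - 15 = 1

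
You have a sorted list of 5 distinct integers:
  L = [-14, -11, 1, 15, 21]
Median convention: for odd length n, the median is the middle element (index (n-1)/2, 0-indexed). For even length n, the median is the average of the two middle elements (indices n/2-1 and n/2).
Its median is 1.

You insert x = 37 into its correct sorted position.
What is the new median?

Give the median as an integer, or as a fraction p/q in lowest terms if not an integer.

Old list (sorted, length 5): [-14, -11, 1, 15, 21]
Old median = 1
Insert x = 37
Old length odd (5). Middle was index 2 = 1.
New length even (6). New median = avg of two middle elements.
x = 37: 5 elements are < x, 0 elements are > x.
New sorted list: [-14, -11, 1, 15, 21, 37]
New median = 8

Answer: 8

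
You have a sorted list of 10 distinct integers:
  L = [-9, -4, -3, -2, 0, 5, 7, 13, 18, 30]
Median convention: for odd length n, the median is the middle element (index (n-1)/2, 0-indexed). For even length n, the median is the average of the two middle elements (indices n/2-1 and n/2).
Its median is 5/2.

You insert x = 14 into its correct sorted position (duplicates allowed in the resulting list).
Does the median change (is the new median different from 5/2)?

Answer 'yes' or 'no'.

Old median = 5/2
Insert x = 14
New median = 5
Changed? yes

Answer: yes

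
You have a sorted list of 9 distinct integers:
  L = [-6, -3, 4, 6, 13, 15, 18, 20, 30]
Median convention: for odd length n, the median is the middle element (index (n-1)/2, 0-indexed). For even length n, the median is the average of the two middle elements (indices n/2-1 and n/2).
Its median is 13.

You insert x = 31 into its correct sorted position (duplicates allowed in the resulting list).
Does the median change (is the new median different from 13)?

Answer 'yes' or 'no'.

Answer: yes

Derivation:
Old median = 13
Insert x = 31
New median = 14
Changed? yes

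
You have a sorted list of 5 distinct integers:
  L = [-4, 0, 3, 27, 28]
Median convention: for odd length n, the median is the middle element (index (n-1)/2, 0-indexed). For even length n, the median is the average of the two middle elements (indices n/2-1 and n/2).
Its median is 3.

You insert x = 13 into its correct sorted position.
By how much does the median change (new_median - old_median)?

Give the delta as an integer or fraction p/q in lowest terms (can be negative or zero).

Old median = 3
After inserting x = 13: new sorted = [-4, 0, 3, 13, 27, 28]
New median = 8
Delta = 8 - 3 = 5

Answer: 5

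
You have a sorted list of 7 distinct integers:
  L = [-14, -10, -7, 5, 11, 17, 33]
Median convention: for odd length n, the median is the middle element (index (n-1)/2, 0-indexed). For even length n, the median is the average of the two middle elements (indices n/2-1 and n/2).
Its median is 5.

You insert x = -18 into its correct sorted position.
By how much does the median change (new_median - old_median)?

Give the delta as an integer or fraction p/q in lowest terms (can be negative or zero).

Answer: -6

Derivation:
Old median = 5
After inserting x = -18: new sorted = [-18, -14, -10, -7, 5, 11, 17, 33]
New median = -1
Delta = -1 - 5 = -6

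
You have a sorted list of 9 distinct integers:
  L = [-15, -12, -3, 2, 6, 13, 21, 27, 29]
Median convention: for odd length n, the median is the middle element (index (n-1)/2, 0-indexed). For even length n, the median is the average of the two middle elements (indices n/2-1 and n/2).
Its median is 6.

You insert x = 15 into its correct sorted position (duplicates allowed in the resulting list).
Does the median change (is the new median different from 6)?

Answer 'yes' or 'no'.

Old median = 6
Insert x = 15
New median = 19/2
Changed? yes

Answer: yes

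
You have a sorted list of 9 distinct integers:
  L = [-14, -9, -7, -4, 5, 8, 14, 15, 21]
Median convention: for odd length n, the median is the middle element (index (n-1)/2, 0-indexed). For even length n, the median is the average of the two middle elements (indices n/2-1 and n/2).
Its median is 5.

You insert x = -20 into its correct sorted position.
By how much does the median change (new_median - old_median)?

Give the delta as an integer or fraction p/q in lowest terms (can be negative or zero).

Old median = 5
After inserting x = -20: new sorted = [-20, -14, -9, -7, -4, 5, 8, 14, 15, 21]
New median = 1/2
Delta = 1/2 - 5 = -9/2

Answer: -9/2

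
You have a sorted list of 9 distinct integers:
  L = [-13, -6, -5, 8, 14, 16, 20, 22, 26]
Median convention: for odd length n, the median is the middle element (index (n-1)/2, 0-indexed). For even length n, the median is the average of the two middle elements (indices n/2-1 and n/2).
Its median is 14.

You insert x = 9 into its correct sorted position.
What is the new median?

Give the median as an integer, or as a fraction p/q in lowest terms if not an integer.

Answer: 23/2

Derivation:
Old list (sorted, length 9): [-13, -6, -5, 8, 14, 16, 20, 22, 26]
Old median = 14
Insert x = 9
Old length odd (9). Middle was index 4 = 14.
New length even (10). New median = avg of two middle elements.
x = 9: 4 elements are < x, 5 elements are > x.
New sorted list: [-13, -6, -5, 8, 9, 14, 16, 20, 22, 26]
New median = 23/2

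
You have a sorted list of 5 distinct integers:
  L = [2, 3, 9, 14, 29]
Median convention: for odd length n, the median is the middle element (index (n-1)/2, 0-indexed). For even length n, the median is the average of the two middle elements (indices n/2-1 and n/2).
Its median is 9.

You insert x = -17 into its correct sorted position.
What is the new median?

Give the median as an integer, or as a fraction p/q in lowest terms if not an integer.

Answer: 6

Derivation:
Old list (sorted, length 5): [2, 3, 9, 14, 29]
Old median = 9
Insert x = -17
Old length odd (5). Middle was index 2 = 9.
New length even (6). New median = avg of two middle elements.
x = -17: 0 elements are < x, 5 elements are > x.
New sorted list: [-17, 2, 3, 9, 14, 29]
New median = 6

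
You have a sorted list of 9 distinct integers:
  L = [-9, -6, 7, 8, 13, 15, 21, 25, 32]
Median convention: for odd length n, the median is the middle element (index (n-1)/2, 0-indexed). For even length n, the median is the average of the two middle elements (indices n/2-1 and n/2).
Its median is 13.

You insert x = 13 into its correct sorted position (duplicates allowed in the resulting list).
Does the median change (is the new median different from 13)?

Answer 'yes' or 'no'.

Old median = 13
Insert x = 13
New median = 13
Changed? no

Answer: no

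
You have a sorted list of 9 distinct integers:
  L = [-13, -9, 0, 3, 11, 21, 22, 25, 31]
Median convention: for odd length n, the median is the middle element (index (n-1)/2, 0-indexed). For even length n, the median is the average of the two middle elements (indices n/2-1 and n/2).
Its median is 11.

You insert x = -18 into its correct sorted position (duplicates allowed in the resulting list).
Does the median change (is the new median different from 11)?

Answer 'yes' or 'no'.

Old median = 11
Insert x = -18
New median = 7
Changed? yes

Answer: yes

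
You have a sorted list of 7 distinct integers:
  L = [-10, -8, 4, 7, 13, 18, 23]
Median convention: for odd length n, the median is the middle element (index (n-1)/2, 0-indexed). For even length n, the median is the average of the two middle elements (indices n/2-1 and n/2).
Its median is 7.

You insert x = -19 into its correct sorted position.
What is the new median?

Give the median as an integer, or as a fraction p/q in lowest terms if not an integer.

Old list (sorted, length 7): [-10, -8, 4, 7, 13, 18, 23]
Old median = 7
Insert x = -19
Old length odd (7). Middle was index 3 = 7.
New length even (8). New median = avg of two middle elements.
x = -19: 0 elements are < x, 7 elements are > x.
New sorted list: [-19, -10, -8, 4, 7, 13, 18, 23]
New median = 11/2

Answer: 11/2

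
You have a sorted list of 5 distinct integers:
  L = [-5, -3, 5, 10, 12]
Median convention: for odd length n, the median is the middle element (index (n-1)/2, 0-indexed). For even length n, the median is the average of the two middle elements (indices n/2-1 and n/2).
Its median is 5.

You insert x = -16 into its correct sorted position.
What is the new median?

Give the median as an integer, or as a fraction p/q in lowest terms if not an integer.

Old list (sorted, length 5): [-5, -3, 5, 10, 12]
Old median = 5
Insert x = -16
Old length odd (5). Middle was index 2 = 5.
New length even (6). New median = avg of two middle elements.
x = -16: 0 elements are < x, 5 elements are > x.
New sorted list: [-16, -5, -3, 5, 10, 12]
New median = 1

Answer: 1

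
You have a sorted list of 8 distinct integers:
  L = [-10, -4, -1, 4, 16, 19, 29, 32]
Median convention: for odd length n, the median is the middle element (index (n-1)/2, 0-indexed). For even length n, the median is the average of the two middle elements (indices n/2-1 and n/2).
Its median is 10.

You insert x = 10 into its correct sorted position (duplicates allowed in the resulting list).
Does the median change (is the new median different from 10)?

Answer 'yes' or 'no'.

Answer: no

Derivation:
Old median = 10
Insert x = 10
New median = 10
Changed? no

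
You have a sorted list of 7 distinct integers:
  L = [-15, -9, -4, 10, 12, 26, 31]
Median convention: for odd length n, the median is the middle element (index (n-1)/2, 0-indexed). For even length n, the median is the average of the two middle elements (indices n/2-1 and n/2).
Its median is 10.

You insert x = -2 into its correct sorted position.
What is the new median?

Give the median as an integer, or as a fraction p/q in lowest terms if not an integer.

Old list (sorted, length 7): [-15, -9, -4, 10, 12, 26, 31]
Old median = 10
Insert x = -2
Old length odd (7). Middle was index 3 = 10.
New length even (8). New median = avg of two middle elements.
x = -2: 3 elements are < x, 4 elements are > x.
New sorted list: [-15, -9, -4, -2, 10, 12, 26, 31]
New median = 4

Answer: 4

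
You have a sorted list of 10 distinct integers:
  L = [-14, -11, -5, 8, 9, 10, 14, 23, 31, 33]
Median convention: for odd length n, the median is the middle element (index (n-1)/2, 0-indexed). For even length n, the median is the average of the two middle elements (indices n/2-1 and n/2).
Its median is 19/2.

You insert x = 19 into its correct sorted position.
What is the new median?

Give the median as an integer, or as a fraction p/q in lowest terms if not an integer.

Answer: 10

Derivation:
Old list (sorted, length 10): [-14, -11, -5, 8, 9, 10, 14, 23, 31, 33]
Old median = 19/2
Insert x = 19
Old length even (10). Middle pair: indices 4,5 = 9,10.
New length odd (11). New median = single middle element.
x = 19: 7 elements are < x, 3 elements are > x.
New sorted list: [-14, -11, -5, 8, 9, 10, 14, 19, 23, 31, 33]
New median = 10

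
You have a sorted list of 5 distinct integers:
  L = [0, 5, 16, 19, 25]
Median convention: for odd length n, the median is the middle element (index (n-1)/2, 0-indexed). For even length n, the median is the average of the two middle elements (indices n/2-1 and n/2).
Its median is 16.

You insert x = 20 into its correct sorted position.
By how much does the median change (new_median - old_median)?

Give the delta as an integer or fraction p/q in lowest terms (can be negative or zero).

Answer: 3/2

Derivation:
Old median = 16
After inserting x = 20: new sorted = [0, 5, 16, 19, 20, 25]
New median = 35/2
Delta = 35/2 - 16 = 3/2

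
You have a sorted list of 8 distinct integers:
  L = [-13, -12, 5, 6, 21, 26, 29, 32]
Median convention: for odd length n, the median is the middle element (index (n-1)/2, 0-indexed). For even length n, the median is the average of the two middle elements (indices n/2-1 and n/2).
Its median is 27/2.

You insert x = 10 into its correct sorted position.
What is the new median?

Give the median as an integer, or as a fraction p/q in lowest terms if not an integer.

Old list (sorted, length 8): [-13, -12, 5, 6, 21, 26, 29, 32]
Old median = 27/2
Insert x = 10
Old length even (8). Middle pair: indices 3,4 = 6,21.
New length odd (9). New median = single middle element.
x = 10: 4 elements are < x, 4 elements are > x.
New sorted list: [-13, -12, 5, 6, 10, 21, 26, 29, 32]
New median = 10

Answer: 10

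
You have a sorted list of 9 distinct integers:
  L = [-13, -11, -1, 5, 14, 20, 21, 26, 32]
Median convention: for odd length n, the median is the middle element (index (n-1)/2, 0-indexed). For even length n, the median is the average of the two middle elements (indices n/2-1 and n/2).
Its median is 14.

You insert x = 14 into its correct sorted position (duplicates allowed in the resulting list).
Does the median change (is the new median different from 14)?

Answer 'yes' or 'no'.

Answer: no

Derivation:
Old median = 14
Insert x = 14
New median = 14
Changed? no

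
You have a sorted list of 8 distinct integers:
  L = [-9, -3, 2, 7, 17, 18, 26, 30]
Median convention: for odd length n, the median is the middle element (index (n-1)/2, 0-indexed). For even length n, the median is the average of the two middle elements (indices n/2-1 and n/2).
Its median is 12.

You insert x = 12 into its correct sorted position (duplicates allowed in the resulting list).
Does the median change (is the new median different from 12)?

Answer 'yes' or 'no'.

Old median = 12
Insert x = 12
New median = 12
Changed? no

Answer: no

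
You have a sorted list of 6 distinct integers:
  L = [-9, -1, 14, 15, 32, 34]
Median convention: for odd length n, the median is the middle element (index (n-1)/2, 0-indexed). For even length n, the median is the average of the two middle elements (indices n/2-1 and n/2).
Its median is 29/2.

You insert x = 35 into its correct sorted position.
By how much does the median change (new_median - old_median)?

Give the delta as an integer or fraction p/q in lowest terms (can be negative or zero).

Answer: 1/2

Derivation:
Old median = 29/2
After inserting x = 35: new sorted = [-9, -1, 14, 15, 32, 34, 35]
New median = 15
Delta = 15 - 29/2 = 1/2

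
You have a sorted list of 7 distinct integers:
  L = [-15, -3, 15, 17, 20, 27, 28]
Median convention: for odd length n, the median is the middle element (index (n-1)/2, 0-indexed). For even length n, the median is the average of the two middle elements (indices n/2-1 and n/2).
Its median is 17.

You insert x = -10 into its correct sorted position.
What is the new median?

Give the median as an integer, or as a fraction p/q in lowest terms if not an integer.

Old list (sorted, length 7): [-15, -3, 15, 17, 20, 27, 28]
Old median = 17
Insert x = -10
Old length odd (7). Middle was index 3 = 17.
New length even (8). New median = avg of two middle elements.
x = -10: 1 elements are < x, 6 elements are > x.
New sorted list: [-15, -10, -3, 15, 17, 20, 27, 28]
New median = 16

Answer: 16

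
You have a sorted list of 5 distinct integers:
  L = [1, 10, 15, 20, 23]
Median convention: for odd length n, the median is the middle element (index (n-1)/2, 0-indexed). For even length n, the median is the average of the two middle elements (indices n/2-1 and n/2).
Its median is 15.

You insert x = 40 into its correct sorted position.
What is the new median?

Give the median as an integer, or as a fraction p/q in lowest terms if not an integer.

Old list (sorted, length 5): [1, 10, 15, 20, 23]
Old median = 15
Insert x = 40
Old length odd (5). Middle was index 2 = 15.
New length even (6). New median = avg of two middle elements.
x = 40: 5 elements are < x, 0 elements are > x.
New sorted list: [1, 10, 15, 20, 23, 40]
New median = 35/2

Answer: 35/2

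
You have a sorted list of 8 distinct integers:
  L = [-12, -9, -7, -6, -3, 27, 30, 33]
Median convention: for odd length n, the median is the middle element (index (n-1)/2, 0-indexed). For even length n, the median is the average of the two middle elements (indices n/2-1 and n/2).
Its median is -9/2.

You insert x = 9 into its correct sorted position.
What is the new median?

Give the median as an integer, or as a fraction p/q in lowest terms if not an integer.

Answer: -3

Derivation:
Old list (sorted, length 8): [-12, -9, -7, -6, -3, 27, 30, 33]
Old median = -9/2
Insert x = 9
Old length even (8). Middle pair: indices 3,4 = -6,-3.
New length odd (9). New median = single middle element.
x = 9: 5 elements are < x, 3 elements are > x.
New sorted list: [-12, -9, -7, -6, -3, 9, 27, 30, 33]
New median = -3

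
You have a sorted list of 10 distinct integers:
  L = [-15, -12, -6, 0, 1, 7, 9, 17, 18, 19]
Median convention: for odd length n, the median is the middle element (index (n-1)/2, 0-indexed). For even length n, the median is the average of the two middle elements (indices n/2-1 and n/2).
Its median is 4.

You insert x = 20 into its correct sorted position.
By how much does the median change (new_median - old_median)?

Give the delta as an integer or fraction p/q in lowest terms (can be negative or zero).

Answer: 3

Derivation:
Old median = 4
After inserting x = 20: new sorted = [-15, -12, -6, 0, 1, 7, 9, 17, 18, 19, 20]
New median = 7
Delta = 7 - 4 = 3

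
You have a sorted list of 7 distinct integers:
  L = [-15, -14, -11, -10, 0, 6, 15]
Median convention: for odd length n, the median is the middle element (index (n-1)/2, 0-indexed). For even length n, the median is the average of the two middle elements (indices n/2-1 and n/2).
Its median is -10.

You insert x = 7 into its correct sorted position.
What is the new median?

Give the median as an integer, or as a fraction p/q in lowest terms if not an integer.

Answer: -5

Derivation:
Old list (sorted, length 7): [-15, -14, -11, -10, 0, 6, 15]
Old median = -10
Insert x = 7
Old length odd (7). Middle was index 3 = -10.
New length even (8). New median = avg of two middle elements.
x = 7: 6 elements are < x, 1 elements are > x.
New sorted list: [-15, -14, -11, -10, 0, 6, 7, 15]
New median = -5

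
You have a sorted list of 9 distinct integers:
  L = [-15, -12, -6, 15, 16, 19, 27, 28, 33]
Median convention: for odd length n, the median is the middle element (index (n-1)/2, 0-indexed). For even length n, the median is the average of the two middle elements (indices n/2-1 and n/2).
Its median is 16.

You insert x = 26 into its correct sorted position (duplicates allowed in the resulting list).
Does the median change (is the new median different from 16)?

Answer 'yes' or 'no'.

Old median = 16
Insert x = 26
New median = 35/2
Changed? yes

Answer: yes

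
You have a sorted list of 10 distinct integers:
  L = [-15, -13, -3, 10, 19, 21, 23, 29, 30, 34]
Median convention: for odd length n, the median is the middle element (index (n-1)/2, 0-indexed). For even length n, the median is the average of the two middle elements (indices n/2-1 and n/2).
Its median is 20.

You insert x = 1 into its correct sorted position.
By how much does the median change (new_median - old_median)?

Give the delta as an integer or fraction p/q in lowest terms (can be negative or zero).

Answer: -1

Derivation:
Old median = 20
After inserting x = 1: new sorted = [-15, -13, -3, 1, 10, 19, 21, 23, 29, 30, 34]
New median = 19
Delta = 19 - 20 = -1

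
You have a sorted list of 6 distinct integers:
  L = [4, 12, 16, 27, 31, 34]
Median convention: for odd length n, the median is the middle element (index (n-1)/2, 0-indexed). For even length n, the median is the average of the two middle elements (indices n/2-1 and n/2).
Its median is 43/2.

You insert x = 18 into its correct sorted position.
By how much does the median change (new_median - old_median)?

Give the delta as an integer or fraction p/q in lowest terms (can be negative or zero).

Answer: -7/2

Derivation:
Old median = 43/2
After inserting x = 18: new sorted = [4, 12, 16, 18, 27, 31, 34]
New median = 18
Delta = 18 - 43/2 = -7/2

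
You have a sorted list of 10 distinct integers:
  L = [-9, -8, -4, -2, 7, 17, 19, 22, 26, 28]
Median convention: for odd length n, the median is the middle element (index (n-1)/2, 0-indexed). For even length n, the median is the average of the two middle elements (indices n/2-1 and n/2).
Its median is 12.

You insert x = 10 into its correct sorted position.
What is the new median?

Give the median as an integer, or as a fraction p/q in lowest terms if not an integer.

Old list (sorted, length 10): [-9, -8, -4, -2, 7, 17, 19, 22, 26, 28]
Old median = 12
Insert x = 10
Old length even (10). Middle pair: indices 4,5 = 7,17.
New length odd (11). New median = single middle element.
x = 10: 5 elements are < x, 5 elements are > x.
New sorted list: [-9, -8, -4, -2, 7, 10, 17, 19, 22, 26, 28]
New median = 10

Answer: 10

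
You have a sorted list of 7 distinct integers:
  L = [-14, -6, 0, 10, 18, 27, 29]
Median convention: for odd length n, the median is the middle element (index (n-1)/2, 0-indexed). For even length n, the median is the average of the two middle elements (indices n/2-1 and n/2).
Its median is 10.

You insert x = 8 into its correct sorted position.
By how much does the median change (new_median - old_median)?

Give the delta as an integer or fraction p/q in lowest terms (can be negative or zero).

Old median = 10
After inserting x = 8: new sorted = [-14, -6, 0, 8, 10, 18, 27, 29]
New median = 9
Delta = 9 - 10 = -1

Answer: -1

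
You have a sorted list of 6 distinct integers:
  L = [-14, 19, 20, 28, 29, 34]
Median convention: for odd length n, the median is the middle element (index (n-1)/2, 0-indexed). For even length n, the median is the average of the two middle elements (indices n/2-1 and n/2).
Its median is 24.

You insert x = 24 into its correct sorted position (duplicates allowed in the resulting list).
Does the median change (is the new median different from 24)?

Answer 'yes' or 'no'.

Answer: no

Derivation:
Old median = 24
Insert x = 24
New median = 24
Changed? no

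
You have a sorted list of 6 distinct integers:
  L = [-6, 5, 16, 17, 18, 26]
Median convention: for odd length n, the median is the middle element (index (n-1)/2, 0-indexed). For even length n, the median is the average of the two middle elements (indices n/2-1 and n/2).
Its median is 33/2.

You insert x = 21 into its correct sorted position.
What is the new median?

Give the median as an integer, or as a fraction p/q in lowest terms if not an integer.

Old list (sorted, length 6): [-6, 5, 16, 17, 18, 26]
Old median = 33/2
Insert x = 21
Old length even (6). Middle pair: indices 2,3 = 16,17.
New length odd (7). New median = single middle element.
x = 21: 5 elements are < x, 1 elements are > x.
New sorted list: [-6, 5, 16, 17, 18, 21, 26]
New median = 17

Answer: 17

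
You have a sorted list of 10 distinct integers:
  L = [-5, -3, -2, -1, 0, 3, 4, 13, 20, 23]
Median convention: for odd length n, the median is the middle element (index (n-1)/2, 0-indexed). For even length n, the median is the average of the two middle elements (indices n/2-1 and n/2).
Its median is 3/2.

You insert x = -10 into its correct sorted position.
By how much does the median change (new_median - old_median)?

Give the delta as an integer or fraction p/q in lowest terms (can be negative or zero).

Answer: -3/2

Derivation:
Old median = 3/2
After inserting x = -10: new sorted = [-10, -5, -3, -2, -1, 0, 3, 4, 13, 20, 23]
New median = 0
Delta = 0 - 3/2 = -3/2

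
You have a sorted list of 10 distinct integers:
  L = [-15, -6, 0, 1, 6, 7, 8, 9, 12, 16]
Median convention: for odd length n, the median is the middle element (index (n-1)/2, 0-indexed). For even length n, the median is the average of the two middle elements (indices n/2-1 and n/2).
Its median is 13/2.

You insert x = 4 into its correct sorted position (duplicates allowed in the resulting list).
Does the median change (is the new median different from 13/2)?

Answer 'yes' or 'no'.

Answer: yes

Derivation:
Old median = 13/2
Insert x = 4
New median = 6
Changed? yes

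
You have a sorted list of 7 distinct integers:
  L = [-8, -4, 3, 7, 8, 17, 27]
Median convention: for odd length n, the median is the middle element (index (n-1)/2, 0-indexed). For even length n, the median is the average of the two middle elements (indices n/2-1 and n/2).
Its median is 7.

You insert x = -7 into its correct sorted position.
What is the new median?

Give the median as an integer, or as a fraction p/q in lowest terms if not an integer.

Old list (sorted, length 7): [-8, -4, 3, 7, 8, 17, 27]
Old median = 7
Insert x = -7
Old length odd (7). Middle was index 3 = 7.
New length even (8). New median = avg of two middle elements.
x = -7: 1 elements are < x, 6 elements are > x.
New sorted list: [-8, -7, -4, 3, 7, 8, 17, 27]
New median = 5

Answer: 5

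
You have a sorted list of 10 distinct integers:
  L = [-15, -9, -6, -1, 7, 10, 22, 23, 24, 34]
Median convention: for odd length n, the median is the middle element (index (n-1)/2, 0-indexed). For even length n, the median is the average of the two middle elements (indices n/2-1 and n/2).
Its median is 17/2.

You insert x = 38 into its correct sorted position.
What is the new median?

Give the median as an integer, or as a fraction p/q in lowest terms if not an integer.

Answer: 10

Derivation:
Old list (sorted, length 10): [-15, -9, -6, -1, 7, 10, 22, 23, 24, 34]
Old median = 17/2
Insert x = 38
Old length even (10). Middle pair: indices 4,5 = 7,10.
New length odd (11). New median = single middle element.
x = 38: 10 elements are < x, 0 elements are > x.
New sorted list: [-15, -9, -6, -1, 7, 10, 22, 23, 24, 34, 38]
New median = 10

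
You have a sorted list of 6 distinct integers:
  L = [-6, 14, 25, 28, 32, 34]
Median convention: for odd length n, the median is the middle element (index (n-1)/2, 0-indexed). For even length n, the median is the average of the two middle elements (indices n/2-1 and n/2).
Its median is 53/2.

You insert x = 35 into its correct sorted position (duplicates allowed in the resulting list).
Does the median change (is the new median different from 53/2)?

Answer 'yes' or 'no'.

Old median = 53/2
Insert x = 35
New median = 28
Changed? yes

Answer: yes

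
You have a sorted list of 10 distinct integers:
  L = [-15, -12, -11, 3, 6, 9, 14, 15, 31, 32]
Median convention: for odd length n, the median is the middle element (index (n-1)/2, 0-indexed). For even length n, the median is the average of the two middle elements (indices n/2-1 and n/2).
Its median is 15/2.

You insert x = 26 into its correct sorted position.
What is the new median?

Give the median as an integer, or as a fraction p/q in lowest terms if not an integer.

Answer: 9

Derivation:
Old list (sorted, length 10): [-15, -12, -11, 3, 6, 9, 14, 15, 31, 32]
Old median = 15/2
Insert x = 26
Old length even (10). Middle pair: indices 4,5 = 6,9.
New length odd (11). New median = single middle element.
x = 26: 8 elements are < x, 2 elements are > x.
New sorted list: [-15, -12, -11, 3, 6, 9, 14, 15, 26, 31, 32]
New median = 9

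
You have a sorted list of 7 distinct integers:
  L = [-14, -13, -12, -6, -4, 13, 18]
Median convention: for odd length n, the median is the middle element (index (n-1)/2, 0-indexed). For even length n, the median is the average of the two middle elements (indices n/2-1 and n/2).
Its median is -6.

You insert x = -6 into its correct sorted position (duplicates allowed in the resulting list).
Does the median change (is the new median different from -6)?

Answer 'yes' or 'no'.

Answer: no

Derivation:
Old median = -6
Insert x = -6
New median = -6
Changed? no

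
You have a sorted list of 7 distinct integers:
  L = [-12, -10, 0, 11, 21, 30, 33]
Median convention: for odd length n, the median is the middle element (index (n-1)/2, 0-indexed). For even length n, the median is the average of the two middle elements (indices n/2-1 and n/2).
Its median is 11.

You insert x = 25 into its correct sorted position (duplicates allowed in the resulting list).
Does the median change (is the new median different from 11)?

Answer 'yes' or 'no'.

Answer: yes

Derivation:
Old median = 11
Insert x = 25
New median = 16
Changed? yes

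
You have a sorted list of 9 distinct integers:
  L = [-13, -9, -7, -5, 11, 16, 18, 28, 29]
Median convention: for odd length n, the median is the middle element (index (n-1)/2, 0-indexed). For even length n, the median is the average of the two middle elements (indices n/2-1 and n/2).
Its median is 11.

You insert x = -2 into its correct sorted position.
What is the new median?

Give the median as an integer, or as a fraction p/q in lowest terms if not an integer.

Answer: 9/2

Derivation:
Old list (sorted, length 9): [-13, -9, -7, -5, 11, 16, 18, 28, 29]
Old median = 11
Insert x = -2
Old length odd (9). Middle was index 4 = 11.
New length even (10). New median = avg of two middle elements.
x = -2: 4 elements are < x, 5 elements are > x.
New sorted list: [-13, -9, -7, -5, -2, 11, 16, 18, 28, 29]
New median = 9/2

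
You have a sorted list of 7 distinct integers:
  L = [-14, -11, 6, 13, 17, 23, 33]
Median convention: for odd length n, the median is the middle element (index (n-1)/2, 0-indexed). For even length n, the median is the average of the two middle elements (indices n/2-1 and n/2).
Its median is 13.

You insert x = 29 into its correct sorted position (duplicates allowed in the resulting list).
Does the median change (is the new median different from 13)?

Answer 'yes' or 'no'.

Old median = 13
Insert x = 29
New median = 15
Changed? yes

Answer: yes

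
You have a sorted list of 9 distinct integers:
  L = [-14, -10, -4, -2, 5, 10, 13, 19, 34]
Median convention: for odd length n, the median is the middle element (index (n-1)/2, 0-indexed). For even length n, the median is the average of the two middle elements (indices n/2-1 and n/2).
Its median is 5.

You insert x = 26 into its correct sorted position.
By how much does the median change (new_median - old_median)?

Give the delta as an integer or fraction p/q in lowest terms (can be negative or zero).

Answer: 5/2

Derivation:
Old median = 5
After inserting x = 26: new sorted = [-14, -10, -4, -2, 5, 10, 13, 19, 26, 34]
New median = 15/2
Delta = 15/2 - 5 = 5/2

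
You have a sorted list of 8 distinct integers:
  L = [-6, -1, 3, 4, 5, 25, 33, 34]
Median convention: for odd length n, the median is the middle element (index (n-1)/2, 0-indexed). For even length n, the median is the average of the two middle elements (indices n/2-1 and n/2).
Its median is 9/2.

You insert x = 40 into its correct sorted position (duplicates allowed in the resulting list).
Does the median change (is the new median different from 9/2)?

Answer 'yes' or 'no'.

Old median = 9/2
Insert x = 40
New median = 5
Changed? yes

Answer: yes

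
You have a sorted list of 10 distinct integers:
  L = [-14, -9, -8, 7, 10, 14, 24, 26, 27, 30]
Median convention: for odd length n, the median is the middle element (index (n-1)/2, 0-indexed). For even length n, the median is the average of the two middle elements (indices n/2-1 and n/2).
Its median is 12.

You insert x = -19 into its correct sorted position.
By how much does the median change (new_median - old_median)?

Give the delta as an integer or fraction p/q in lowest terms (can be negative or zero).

Answer: -2

Derivation:
Old median = 12
After inserting x = -19: new sorted = [-19, -14, -9, -8, 7, 10, 14, 24, 26, 27, 30]
New median = 10
Delta = 10 - 12 = -2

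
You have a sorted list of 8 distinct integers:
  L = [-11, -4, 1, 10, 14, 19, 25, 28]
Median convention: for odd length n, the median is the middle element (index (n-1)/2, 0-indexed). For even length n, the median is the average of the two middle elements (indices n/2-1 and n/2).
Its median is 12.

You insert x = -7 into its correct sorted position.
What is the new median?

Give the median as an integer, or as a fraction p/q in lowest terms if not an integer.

Answer: 10

Derivation:
Old list (sorted, length 8): [-11, -4, 1, 10, 14, 19, 25, 28]
Old median = 12
Insert x = -7
Old length even (8). Middle pair: indices 3,4 = 10,14.
New length odd (9). New median = single middle element.
x = -7: 1 elements are < x, 7 elements are > x.
New sorted list: [-11, -7, -4, 1, 10, 14, 19, 25, 28]
New median = 10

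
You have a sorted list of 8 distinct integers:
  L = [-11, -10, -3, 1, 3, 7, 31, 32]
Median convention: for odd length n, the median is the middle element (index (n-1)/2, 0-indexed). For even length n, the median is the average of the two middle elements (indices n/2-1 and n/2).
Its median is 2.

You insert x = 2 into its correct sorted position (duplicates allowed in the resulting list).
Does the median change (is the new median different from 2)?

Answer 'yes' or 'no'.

Answer: no

Derivation:
Old median = 2
Insert x = 2
New median = 2
Changed? no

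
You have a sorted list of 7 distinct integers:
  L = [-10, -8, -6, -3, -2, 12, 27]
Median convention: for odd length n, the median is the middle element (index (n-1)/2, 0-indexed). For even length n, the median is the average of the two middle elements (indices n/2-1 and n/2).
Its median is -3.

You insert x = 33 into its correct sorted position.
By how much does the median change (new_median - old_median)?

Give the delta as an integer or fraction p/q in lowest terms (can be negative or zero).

Answer: 1/2

Derivation:
Old median = -3
After inserting x = 33: new sorted = [-10, -8, -6, -3, -2, 12, 27, 33]
New median = -5/2
Delta = -5/2 - -3 = 1/2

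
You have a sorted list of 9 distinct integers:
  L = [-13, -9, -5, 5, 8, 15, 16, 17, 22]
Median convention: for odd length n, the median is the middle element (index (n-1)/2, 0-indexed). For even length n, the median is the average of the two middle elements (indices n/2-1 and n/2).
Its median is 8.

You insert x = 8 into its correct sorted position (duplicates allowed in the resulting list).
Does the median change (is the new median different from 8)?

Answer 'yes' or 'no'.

Old median = 8
Insert x = 8
New median = 8
Changed? no

Answer: no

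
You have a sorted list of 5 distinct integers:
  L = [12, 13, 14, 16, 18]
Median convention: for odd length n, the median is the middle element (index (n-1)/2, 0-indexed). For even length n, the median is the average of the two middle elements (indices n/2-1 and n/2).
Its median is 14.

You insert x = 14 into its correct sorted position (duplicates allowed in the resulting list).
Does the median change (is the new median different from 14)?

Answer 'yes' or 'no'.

Answer: no

Derivation:
Old median = 14
Insert x = 14
New median = 14
Changed? no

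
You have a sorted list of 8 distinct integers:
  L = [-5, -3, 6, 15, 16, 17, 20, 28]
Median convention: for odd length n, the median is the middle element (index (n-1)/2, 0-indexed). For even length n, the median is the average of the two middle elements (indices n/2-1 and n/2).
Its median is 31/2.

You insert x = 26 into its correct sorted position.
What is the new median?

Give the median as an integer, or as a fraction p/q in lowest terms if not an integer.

Old list (sorted, length 8): [-5, -3, 6, 15, 16, 17, 20, 28]
Old median = 31/2
Insert x = 26
Old length even (8). Middle pair: indices 3,4 = 15,16.
New length odd (9). New median = single middle element.
x = 26: 7 elements are < x, 1 elements are > x.
New sorted list: [-5, -3, 6, 15, 16, 17, 20, 26, 28]
New median = 16

Answer: 16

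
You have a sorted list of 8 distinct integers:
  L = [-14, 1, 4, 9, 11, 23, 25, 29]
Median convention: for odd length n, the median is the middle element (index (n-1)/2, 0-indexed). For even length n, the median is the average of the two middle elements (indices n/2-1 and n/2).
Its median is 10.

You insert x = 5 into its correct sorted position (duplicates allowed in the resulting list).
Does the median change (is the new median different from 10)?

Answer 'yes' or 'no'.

Old median = 10
Insert x = 5
New median = 9
Changed? yes

Answer: yes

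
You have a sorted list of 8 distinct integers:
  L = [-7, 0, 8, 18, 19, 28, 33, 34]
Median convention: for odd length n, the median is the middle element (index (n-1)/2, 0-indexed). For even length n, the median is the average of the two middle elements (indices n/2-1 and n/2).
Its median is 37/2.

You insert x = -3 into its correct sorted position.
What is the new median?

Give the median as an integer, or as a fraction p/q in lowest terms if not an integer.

Old list (sorted, length 8): [-7, 0, 8, 18, 19, 28, 33, 34]
Old median = 37/2
Insert x = -3
Old length even (8). Middle pair: indices 3,4 = 18,19.
New length odd (9). New median = single middle element.
x = -3: 1 elements are < x, 7 elements are > x.
New sorted list: [-7, -3, 0, 8, 18, 19, 28, 33, 34]
New median = 18

Answer: 18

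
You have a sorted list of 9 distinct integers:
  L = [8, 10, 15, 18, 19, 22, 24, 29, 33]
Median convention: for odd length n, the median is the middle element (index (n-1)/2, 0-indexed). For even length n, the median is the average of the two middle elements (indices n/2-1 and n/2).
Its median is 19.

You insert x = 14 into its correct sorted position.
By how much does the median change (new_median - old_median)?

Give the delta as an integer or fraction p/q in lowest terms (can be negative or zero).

Answer: -1/2

Derivation:
Old median = 19
After inserting x = 14: new sorted = [8, 10, 14, 15, 18, 19, 22, 24, 29, 33]
New median = 37/2
Delta = 37/2 - 19 = -1/2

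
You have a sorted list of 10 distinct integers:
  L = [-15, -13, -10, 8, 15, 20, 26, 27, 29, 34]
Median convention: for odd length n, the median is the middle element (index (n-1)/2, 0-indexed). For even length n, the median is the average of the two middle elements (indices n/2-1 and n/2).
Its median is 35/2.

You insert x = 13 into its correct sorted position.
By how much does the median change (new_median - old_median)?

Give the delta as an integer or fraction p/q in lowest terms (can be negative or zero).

Answer: -5/2

Derivation:
Old median = 35/2
After inserting x = 13: new sorted = [-15, -13, -10, 8, 13, 15, 20, 26, 27, 29, 34]
New median = 15
Delta = 15 - 35/2 = -5/2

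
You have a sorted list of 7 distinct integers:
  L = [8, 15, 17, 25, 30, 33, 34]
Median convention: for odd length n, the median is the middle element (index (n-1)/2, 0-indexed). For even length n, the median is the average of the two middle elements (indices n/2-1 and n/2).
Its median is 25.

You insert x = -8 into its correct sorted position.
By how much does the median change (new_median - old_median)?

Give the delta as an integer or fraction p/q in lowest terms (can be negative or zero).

Answer: -4

Derivation:
Old median = 25
After inserting x = -8: new sorted = [-8, 8, 15, 17, 25, 30, 33, 34]
New median = 21
Delta = 21 - 25 = -4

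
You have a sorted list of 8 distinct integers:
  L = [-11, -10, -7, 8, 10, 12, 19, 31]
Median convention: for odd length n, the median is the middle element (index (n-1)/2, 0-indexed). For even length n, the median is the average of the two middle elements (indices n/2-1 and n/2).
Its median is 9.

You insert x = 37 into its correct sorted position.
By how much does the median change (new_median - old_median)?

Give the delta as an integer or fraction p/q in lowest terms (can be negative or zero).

Old median = 9
After inserting x = 37: new sorted = [-11, -10, -7, 8, 10, 12, 19, 31, 37]
New median = 10
Delta = 10 - 9 = 1

Answer: 1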